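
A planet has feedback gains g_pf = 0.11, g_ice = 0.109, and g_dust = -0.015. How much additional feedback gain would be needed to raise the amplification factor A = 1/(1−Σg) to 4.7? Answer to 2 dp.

0.58

Current total gain = 0.204.
Target gain for A = 4.7: g* = 1 − 1/4.7 = 0.7872.
Additional gain needed = 0.7872 − 0.204 = 0.58.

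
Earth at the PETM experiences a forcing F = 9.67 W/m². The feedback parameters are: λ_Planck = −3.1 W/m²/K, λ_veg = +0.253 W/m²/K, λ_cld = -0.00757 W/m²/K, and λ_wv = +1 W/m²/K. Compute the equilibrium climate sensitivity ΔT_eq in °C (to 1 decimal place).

5.2 °C

Net feedback parameter λ = (−3.1) + (+0.253) + (-0.00757) + (+1) = -1.85457 W/m²/K.
ΔT = −F/λ = −9.67/(-1.85457) = 5.2 °C.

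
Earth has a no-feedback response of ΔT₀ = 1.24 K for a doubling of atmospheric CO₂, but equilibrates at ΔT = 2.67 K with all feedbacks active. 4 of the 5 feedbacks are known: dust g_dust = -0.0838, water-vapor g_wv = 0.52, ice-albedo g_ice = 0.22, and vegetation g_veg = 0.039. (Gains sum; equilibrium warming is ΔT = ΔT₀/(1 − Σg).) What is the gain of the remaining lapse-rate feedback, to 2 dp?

Amplification A = ΔT/ΔT₀ = 2.67/1.24 = 2.153.
Total gain g = 1 − 1/A = 1 − 1/2.153 = 0.5355.
Known gains sum to -0.0838 + 0.52 + 0.22 + 0.039 = 0.6952.
g_lr = 0.5355 − 0.6952 = -0.16.

-0.16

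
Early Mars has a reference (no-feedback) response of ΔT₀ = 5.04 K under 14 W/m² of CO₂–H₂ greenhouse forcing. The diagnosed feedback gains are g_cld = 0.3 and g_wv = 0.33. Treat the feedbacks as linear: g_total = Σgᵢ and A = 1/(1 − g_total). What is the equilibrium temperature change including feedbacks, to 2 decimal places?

Total gain g = 0.3 + 0.33 = 0.63.
Amplification A = 1/(1 − 0.63) = 2.703.
ΔT = 5.04 × 2.703 = 13.62 K.

13.62 K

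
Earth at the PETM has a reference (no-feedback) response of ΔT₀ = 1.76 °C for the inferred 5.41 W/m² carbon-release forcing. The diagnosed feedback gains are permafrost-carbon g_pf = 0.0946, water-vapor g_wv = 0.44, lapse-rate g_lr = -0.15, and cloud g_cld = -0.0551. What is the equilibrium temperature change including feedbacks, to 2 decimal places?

Total gain g = 0.0946 + 0.44 − 0.15 − 0.0551 = 0.3295.
Amplification A = 1/(1 − 0.3295) = 1.491.
ΔT = 1.76 × 1.491 = 2.62 °C.

2.62 °C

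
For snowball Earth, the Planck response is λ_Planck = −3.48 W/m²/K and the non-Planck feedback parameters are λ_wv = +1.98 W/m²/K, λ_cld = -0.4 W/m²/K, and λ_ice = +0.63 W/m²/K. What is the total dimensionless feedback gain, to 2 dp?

0.64

Convert to gains: g_wv = 1.98/3.48 = 0.569; g_cld = -0.4/3.48 = -0.1149; g_ice = 0.63/3.48 = 0.181.
Total gain g = 0.6351.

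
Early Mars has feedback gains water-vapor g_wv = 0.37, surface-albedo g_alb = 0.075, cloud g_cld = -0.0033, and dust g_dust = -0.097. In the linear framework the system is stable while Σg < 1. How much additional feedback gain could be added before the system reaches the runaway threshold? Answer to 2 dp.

0.66

Current total gain = 0.37 + 0.075 − 0.0033 − 0.097 = 0.3447.
Margin to runaway = 1 − 0.3447 = 0.66.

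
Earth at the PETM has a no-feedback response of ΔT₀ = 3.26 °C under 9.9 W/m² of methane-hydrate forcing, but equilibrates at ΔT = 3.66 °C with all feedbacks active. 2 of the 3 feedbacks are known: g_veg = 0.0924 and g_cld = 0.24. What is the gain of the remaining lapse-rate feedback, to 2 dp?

-0.22

Amplification A = ΔT/ΔT₀ = 3.66/3.26 = 1.123.
Total gain g = 1 − 1/A = 1 − 1/1.123 = 0.1095.
Known gains sum to 0.0924 + 0.24 = 0.3324.
g_lr = 0.1095 − 0.3324 = -0.22.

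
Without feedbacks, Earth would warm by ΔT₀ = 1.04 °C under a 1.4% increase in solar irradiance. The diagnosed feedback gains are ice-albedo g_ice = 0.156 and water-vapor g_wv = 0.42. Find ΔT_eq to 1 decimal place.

Total gain g = 0.156 + 0.42 = 0.576.
Amplification A = 1/(1 − 0.576) = 2.358.
ΔT = 1.04 × 2.358 = 2.5 °C.

2.5 °C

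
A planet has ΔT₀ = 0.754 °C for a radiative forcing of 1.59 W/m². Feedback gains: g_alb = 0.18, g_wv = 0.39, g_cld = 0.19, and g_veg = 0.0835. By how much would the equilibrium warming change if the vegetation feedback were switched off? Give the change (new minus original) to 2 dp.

Original: g = 0.8435, ΔT = 0.754/(1−0.8435) = 4.8179 °C.
Without vegetation: g' = 0.76, ΔT' = 0.754/(1−0.76) = 3.1417 °C.
Change = 3.1417 − 4.8179 = -1.68 °C.

-1.68 °C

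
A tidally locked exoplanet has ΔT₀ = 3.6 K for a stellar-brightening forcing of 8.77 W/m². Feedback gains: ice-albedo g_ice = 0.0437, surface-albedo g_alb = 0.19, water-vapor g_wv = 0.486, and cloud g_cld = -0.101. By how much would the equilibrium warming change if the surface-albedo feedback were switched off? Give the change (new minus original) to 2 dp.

Original: g = 0.6187, ΔT = 3.6/(1−0.6187) = 9.4414 K.
Without surface-albedo: g' = 0.4287, ΔT' = 3.6/(1−0.4287) = 6.3014 K.
Change = 6.3014 − 9.4414 = -3.14 K.

-3.14 K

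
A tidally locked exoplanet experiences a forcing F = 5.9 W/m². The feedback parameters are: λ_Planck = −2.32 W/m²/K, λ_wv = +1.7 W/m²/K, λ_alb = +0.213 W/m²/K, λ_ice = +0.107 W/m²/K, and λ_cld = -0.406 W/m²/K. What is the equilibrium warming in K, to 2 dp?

8.36 K

Net feedback parameter λ = (−2.32) + (+1.7) + (+0.213) + (+0.107) + (-0.406) = -0.706 W/m²/K.
ΔT = −F/λ = −5.9/(-0.706) = 8.36 K.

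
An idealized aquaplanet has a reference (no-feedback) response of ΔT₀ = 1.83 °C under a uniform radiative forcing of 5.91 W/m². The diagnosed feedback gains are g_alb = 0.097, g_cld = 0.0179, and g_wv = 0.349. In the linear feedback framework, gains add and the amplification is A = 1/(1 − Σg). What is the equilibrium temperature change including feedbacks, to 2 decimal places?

Total gain g = 0.097 + 0.0179 + 0.349 = 0.4639.
Amplification A = 1/(1 − 0.4639) = 1.865.
ΔT = 1.83 × 1.865 = 3.41 °C.

3.41 °C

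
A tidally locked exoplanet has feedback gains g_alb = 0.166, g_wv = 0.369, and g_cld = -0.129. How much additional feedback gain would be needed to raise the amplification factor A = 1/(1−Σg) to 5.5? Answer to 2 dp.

Current total gain = 0.406.
Target gain for A = 5.5: g* = 1 − 1/5.5 = 0.8182.
Additional gain needed = 0.8182 − 0.406 = 0.41.

0.41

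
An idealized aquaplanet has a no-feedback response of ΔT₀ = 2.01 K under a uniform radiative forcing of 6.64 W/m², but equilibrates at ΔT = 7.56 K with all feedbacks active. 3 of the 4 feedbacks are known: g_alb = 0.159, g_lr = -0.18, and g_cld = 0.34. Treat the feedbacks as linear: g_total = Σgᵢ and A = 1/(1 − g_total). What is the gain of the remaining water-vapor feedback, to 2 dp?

Amplification A = ΔT/ΔT₀ = 7.56/2.01 = 3.761.
Total gain g = 1 − 1/A = 1 − 1/3.761 = 0.7341.
Known gains sum to 0.159 − 0.18 + 0.34 = 0.319.
g_wv = 0.7341 − 0.319 = 0.42.

0.42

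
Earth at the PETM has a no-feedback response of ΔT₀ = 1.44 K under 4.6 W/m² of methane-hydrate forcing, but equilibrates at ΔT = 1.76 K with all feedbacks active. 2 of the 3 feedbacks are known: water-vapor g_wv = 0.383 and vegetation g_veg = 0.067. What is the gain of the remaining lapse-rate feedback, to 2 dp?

-0.27

Amplification A = ΔT/ΔT₀ = 1.76/1.44 = 1.222.
Total gain g = 1 − 1/A = 1 − 1/1.222 = 0.1817.
Known gains sum to 0.383 + 0.067 = 0.45.
g_lr = 0.1817 − 0.45 = -0.27.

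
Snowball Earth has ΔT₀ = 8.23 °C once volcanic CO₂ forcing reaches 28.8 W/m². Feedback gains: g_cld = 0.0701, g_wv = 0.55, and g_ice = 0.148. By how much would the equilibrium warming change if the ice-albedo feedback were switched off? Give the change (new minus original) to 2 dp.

Original: g = 0.7681, ΔT = 8.23/(1−0.7681) = 35.4894 °C.
Without ice-albedo: g' = 0.6201, ΔT' = 8.23/(1−0.6201) = 21.6636 °C.
Change = 21.6636 − 35.4894 = -13.83 °C.

-13.83 °C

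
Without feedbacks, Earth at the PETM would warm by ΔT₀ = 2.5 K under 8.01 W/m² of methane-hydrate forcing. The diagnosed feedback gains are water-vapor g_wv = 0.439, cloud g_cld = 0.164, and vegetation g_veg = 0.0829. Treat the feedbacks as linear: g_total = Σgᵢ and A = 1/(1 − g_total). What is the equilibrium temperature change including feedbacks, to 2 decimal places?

Total gain g = 0.439 + 0.164 + 0.0829 = 0.6859.
Amplification A = 1/(1 − 0.6859) = 3.184.
ΔT = 2.5 × 3.184 = 7.96 K.

7.96 K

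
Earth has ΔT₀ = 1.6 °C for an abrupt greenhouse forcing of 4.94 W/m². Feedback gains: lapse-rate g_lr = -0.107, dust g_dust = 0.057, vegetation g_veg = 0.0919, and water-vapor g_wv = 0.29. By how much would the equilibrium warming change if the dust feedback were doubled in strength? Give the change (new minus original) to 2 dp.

Original: g = 0.3319, ΔT = 1.6/(1−0.3319) = 2.3949 °C.
With doubled dust: g' = 0.3889, ΔT' = 1.6/(1−0.3889) = 2.6182 °C.
Change = 2.6182 − 2.3949 = 0.22 °C.

0.22 °C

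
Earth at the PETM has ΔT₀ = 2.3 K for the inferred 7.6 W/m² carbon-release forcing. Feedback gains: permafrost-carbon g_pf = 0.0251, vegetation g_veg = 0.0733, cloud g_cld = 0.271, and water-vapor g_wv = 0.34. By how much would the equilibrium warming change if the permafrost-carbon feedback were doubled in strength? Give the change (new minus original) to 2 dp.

Original: g = 0.7094, ΔT = 2.3/(1−0.7094) = 7.9147 K.
With doubled permafrost-carbon: g' = 0.7345, ΔT' = 2.3/(1−0.7345) = 8.6629 K.
Change = 8.6629 − 7.9147 = 0.75 K.

0.75 K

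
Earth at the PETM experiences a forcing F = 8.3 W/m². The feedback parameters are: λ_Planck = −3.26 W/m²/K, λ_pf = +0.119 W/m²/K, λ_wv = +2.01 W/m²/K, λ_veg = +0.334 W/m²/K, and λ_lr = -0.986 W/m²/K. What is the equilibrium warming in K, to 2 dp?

4.66 K

Net feedback parameter λ = (−3.26) + (+0.119) + (+2.01) + (+0.334) + (-0.986) = -1.783 W/m²/K.
ΔT = −F/λ = −8.3/(-1.783) = 4.66 K.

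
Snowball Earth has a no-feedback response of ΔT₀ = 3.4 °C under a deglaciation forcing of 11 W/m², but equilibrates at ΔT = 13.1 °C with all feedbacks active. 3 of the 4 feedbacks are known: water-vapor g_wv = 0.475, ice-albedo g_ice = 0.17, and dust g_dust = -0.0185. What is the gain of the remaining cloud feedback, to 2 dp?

Amplification A = ΔT/ΔT₀ = 13.1/3.4 = 3.853.
Total gain g = 1 − 1/A = 1 − 1/3.853 = 0.7405.
Known gains sum to 0.475 + 0.17 − 0.0185 = 0.6265.
g_cld = 0.7405 − 0.6265 = 0.11.

0.11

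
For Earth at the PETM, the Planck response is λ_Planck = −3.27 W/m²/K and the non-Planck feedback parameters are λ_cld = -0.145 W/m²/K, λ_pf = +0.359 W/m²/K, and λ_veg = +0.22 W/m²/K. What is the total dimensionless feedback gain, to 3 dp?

0.133

Convert to gains: g_cld = -0.145/3.27 = -0.04434; g_pf = 0.359/3.27 = 0.1098; g_veg = 0.22/3.27 = 0.06728.
Total gain g = 0.13274.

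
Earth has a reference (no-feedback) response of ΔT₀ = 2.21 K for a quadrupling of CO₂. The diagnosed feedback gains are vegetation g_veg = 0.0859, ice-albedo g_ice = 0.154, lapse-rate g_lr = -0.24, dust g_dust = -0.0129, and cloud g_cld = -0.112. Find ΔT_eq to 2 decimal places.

1.96 K

Total gain g = 0.0859 + 0.154 − 0.24 − 0.0129 − 0.112 = -0.125.
Amplification A = 1/(1 + 0.125) = 0.8889.
ΔT = 2.21 × 0.8889 = 1.96 K.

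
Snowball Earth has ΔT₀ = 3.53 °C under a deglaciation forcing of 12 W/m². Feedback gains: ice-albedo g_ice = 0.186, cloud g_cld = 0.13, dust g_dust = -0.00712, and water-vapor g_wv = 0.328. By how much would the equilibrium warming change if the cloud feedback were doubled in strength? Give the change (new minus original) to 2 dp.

5.42 °C

Original: g = 0.63688, ΔT = 3.53/(1−0.63688) = 9.7213 °C.
With doubled cloud: g' = 0.76688, ΔT' = 3.53/(1−0.76688) = 15.1424 °C.
Change = 15.1424 − 9.7213 = 5.42 °C.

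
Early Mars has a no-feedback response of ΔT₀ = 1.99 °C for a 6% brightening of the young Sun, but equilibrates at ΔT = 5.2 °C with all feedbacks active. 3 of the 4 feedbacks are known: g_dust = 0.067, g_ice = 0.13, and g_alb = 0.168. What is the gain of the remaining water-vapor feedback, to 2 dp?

Amplification A = ΔT/ΔT₀ = 5.2/1.99 = 2.613.
Total gain g = 1 − 1/A = 1 − 1/2.613 = 0.6173.
Known gains sum to 0.067 + 0.13 + 0.168 = 0.365.
g_wv = 0.6173 − 0.365 = 0.25.

0.25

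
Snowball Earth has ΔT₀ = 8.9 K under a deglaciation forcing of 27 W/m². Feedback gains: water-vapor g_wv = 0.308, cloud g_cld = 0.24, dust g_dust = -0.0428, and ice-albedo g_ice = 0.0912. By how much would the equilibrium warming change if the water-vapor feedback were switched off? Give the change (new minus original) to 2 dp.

-9.54 K

Original: g = 0.5964, ΔT = 8.9/(1−0.5964) = 22.0515 K.
Without water-vapor: g' = 0.2884, ΔT' = 8.9/(1−0.2884) = 12.5070 K.
Change = 12.5070 − 22.0515 = -9.54 K.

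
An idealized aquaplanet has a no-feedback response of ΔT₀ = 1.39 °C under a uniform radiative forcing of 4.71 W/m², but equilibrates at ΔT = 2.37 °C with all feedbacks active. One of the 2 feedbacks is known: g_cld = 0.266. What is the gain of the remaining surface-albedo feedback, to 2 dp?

0.15

Amplification A = ΔT/ΔT₀ = 2.37/1.39 = 1.705.
Total gain g = 1 − 1/A = 1 − 1/1.705 = 0.4135.
The known gain is 0.266.
g_alb = 0.4135 − 0.266 = 0.15.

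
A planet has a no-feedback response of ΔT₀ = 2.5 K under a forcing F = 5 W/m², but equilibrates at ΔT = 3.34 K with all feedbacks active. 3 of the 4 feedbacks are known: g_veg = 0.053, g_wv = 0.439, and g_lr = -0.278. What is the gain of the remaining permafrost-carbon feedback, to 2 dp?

Amplification A = ΔT/ΔT₀ = 3.34/2.5 = 1.336.
Total gain g = 1 − 1/A = 1 − 1/1.336 = 0.2515.
Known gains sum to 0.053 + 0.439 − 0.278 = 0.214.
g_pf = 0.2515 − 0.214 = 0.04.

0.04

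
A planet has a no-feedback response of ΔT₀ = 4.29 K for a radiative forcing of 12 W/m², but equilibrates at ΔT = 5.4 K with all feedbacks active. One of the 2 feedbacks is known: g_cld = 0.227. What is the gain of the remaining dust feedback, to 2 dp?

-0.02

Amplification A = ΔT/ΔT₀ = 5.4/4.29 = 1.259.
Total gain g = 1 − 1/A = 1 − 1/1.259 = 0.2057.
The known gain is 0.227.
g_dust = 0.2057 − 0.227 = -0.02.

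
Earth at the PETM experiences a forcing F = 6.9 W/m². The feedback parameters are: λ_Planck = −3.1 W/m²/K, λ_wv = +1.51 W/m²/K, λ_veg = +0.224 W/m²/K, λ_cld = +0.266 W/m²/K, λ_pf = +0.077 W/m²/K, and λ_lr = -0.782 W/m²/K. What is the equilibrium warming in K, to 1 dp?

Net feedback parameter λ = (−3.1) + (+1.51) + (+0.224) + (+0.266) + (+0.077) + (-0.782) = -1.805 W/m²/K.
ΔT = −F/λ = −6.9/(-1.805) = 3.8 K.

3.8 K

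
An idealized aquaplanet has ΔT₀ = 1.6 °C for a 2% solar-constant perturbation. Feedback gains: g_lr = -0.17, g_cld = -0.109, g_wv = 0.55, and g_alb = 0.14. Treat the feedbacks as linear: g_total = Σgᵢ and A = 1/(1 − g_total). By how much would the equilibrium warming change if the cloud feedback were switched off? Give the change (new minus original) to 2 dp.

Original: g = 0.411, ΔT = 1.6/(1−0.411) = 2.7165 °C.
Without cloud: g' = 0.52, ΔT' = 1.6/(1−0.52) = 3.3333 °C.
Change = 3.3333 − 2.7165 = 0.62 °C.

0.62 °C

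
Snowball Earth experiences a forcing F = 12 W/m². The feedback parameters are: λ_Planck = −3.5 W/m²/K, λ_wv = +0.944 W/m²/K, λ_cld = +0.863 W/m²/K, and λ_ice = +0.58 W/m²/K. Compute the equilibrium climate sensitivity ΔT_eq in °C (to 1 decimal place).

10.8 °C

Net feedback parameter λ = (−3.5) + (+0.944) + (+0.863) + (+0.58) = -1.113 W/m²/K.
ΔT = −F/λ = −12/(-1.113) = 10.8 °C.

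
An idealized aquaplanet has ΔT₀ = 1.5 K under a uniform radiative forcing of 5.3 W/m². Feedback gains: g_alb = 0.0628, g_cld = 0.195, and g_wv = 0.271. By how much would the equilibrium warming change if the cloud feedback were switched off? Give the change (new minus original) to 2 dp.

Original: g = 0.5288, ΔT = 1.5/(1−0.5288) = 3.1834 K.
Without cloud: g' = 0.3338, ΔT' = 1.5/(1−0.3338) = 2.2516 K.
Change = 2.2516 − 3.1834 = -0.93 K.

-0.93 K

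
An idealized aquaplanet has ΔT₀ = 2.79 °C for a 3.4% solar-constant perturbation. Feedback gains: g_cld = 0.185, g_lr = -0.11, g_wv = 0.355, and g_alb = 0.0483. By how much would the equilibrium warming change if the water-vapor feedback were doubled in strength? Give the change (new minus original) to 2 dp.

11.39 °C

Original: g = 0.4783, ΔT = 2.79/(1−0.4783) = 5.3479 °C.
With doubled water-vapor: g' = 0.8333, ΔT' = 2.79/(1−0.8333) = 16.7367 °C.
Change = 16.7367 − 5.3479 = 11.39 °C.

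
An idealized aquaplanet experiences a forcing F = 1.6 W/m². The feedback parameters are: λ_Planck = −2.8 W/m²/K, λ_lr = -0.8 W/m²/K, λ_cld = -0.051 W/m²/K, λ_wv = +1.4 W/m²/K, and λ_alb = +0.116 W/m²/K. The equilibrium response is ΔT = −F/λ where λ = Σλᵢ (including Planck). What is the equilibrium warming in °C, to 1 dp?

0.7 °C

Net feedback parameter λ = (−2.8) + (-0.8) + (-0.051) + (+1.4) + (+0.116) = -2.135 W/m²/K.
ΔT = −F/λ = −1.6/(-2.135) = 0.7 °C.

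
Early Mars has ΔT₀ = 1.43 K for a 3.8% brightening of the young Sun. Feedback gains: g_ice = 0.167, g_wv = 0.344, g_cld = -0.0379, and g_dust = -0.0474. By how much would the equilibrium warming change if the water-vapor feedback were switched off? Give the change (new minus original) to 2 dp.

-0.93 K

Original: g = 0.4257, ΔT = 1.43/(1−0.4257) = 2.4900 K.
Without water-vapor: g' = 0.0817, ΔT' = 1.43/(1−0.0817) = 1.5572 K.
Change = 1.5572 − 2.4900 = -0.93 K.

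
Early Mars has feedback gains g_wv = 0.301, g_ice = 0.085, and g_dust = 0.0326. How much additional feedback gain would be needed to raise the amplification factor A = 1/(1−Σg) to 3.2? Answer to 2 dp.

Current total gain = 0.4186.
Target gain for A = 3.2: g* = 1 − 1/3.2 = 0.6875.
Additional gain needed = 0.6875 − 0.4186 = 0.27.

0.27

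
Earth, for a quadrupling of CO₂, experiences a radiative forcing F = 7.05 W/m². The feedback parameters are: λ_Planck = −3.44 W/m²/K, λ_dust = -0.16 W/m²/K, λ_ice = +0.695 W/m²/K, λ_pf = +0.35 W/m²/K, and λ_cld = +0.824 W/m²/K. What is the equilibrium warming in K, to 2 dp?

Net feedback parameter λ = (−3.44) + (-0.16) + (+0.695) + (+0.35) + (+0.824) = -1.731 W/m²/K.
ΔT = −F/λ = −7.05/(-1.731) = 4.07 K.

4.07 K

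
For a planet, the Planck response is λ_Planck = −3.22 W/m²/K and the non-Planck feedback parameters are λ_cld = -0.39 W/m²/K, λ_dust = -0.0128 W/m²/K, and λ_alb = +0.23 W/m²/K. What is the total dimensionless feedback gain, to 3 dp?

-0.054

Convert to gains: g_cld = -0.39/3.22 = -0.1211; g_dust = -0.0128/3.22 = -0.003975; g_alb = 0.23/3.22 = 0.07143.
Total gain g = -0.053645.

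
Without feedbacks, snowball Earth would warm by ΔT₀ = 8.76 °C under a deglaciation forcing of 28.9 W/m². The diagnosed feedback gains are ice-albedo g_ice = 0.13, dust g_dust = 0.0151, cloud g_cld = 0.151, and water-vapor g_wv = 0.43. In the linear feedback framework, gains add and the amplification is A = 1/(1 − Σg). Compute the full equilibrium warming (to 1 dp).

Total gain g = 0.13 + 0.0151 + 0.151 + 0.43 = 0.7261.
Amplification A = 1/(1 − 0.7261) = 3.651.
ΔT = 8.76 × 3.651 = 32.0 °C.

32.0 °C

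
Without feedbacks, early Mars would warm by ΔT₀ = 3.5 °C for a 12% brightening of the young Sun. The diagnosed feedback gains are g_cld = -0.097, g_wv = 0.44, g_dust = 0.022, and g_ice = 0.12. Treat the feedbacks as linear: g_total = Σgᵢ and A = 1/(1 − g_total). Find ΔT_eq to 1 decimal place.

6.8 °C

Total gain g = -0.097 + 0.44 + 0.022 + 0.12 = 0.485.
Amplification A = 1/(1 − 0.485) = 1.942.
ΔT = 3.5 × 1.942 = 6.8 °C.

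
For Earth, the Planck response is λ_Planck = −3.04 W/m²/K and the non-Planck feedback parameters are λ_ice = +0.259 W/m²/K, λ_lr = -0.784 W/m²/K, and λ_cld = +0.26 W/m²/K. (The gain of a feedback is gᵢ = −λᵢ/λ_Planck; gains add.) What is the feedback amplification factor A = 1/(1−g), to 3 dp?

Convert to gains: g_ice = 0.259/3.04 = 0.0852; g_lr = -0.784/3.04 = -0.2579; g_cld = 0.26/3.04 = 0.08553.
Total gain g = -0.08717.
A = 1/(1 + 0.08717) = 0.920.

0.920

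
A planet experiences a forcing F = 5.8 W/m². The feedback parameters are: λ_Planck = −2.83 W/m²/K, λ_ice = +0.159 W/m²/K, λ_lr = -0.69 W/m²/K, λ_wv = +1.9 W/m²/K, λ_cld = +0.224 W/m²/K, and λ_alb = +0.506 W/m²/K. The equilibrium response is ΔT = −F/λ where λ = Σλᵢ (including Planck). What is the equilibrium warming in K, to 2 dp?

7.93 K

Net feedback parameter λ = (−2.83) + (+0.159) + (-0.69) + (+1.9) + (+0.224) + (+0.506) = -0.731 W/m²/K.
ΔT = −F/λ = −5.8/(-0.731) = 7.93 K.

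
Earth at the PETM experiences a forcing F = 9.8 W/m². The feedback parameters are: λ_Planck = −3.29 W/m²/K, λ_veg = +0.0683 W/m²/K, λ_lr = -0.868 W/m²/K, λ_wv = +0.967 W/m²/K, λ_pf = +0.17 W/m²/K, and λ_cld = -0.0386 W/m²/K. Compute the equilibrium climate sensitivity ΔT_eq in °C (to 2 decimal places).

3.28 °C

Net feedback parameter λ = (−3.29) + (+0.0683) + (-0.868) + (+0.967) + (+0.17) + (-0.0386) = -2.9913 W/m²/K.
ΔT = −F/λ = −9.8/(-2.9913) = 3.28 °C.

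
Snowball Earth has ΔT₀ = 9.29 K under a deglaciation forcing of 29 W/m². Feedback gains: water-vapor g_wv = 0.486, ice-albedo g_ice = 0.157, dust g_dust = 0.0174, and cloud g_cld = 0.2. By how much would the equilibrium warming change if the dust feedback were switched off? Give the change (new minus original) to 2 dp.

Original: g = 0.8604, ΔT = 9.29/(1−0.8604) = 66.5473 K.
Without dust: g' = 0.843, ΔT' = 9.29/(1−0.843) = 59.1720 K.
Change = 59.1720 − 66.5473 = -7.38 K.

-7.38 K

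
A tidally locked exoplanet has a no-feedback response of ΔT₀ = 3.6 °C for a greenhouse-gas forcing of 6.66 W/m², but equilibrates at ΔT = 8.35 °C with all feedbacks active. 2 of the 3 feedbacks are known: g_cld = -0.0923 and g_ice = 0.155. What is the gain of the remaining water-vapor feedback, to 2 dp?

Amplification A = ΔT/ΔT₀ = 8.35/3.6 = 2.319.
Total gain g = 1 − 1/A = 1 − 1/2.319 = 0.5688.
Known gains sum to -0.0923 + 0.155 = 0.0627.
g_wv = 0.5688 − 0.0627 = 0.51.

0.51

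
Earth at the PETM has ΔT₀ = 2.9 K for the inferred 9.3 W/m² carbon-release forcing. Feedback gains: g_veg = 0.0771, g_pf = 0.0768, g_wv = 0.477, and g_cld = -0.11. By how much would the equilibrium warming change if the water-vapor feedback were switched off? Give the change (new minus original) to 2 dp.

-3.02 K

Original: g = 0.5209, ΔT = 2.9/(1−0.5209) = 6.0530 K.
Without water-vapor: g' = 0.0439, ΔT' = 2.9/(1−0.0439) = 3.0332 K.
Change = 3.0332 − 6.0530 = -3.02 K.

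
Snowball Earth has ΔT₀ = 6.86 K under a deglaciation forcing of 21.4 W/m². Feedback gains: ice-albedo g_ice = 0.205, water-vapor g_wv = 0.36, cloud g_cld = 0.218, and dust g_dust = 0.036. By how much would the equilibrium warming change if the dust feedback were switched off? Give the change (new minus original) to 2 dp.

-6.29 K

Original: g = 0.819, ΔT = 6.86/(1−0.819) = 37.9006 K.
Without dust: g' = 0.783, ΔT' = 6.86/(1−0.783) = 31.6129 K.
Change = 31.6129 − 37.9006 = -6.29 K.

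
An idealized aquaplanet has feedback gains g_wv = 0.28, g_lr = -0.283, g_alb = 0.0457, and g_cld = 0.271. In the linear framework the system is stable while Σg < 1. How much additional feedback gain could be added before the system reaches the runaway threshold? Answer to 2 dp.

0.69

Current total gain = 0.28 − 0.283 + 0.0457 + 0.271 = 0.3137.
Margin to runaway = 1 − 0.3137 = 0.69.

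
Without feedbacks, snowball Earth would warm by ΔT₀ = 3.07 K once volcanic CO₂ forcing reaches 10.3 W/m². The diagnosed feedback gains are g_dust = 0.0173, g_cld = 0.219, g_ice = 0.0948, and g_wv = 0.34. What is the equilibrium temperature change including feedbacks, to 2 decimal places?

9.33 K

Total gain g = 0.0173 + 0.219 + 0.0948 + 0.34 = 0.6711.
Amplification A = 1/(1 − 0.6711) = 3.04.
ΔT = 3.07 × 3.04 = 9.33 K.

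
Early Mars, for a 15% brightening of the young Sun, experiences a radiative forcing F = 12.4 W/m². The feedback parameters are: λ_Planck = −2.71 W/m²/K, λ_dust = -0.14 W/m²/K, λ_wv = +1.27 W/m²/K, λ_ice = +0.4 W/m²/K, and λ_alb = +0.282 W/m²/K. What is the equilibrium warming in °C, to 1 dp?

13.8 °C

Net feedback parameter λ = (−2.71) + (-0.14) + (+1.27) + (+0.4) + (+0.282) = -0.898 W/m²/K.
ΔT = −F/λ = −12.4/(-0.898) = 13.8 °C.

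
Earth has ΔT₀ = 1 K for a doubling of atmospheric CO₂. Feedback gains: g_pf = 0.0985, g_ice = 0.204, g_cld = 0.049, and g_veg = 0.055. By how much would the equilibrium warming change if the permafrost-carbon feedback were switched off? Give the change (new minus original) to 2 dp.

-0.24 K

Original: g = 0.4065, ΔT = 1/(1−0.4065) = 1.6849 K.
Without permafrost-carbon: g' = 0.308, ΔT' = 1/(1−0.308) = 1.4451 K.
Change = 1.4451 − 1.6849 = -0.24 K.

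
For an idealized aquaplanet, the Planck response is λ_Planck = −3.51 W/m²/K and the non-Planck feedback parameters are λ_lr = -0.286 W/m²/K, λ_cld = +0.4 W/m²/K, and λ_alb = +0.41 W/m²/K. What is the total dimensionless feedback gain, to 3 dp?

Convert to gains: g_lr = -0.286/3.51 = -0.08148; g_cld = 0.4/3.51 = 0.114; g_alb = 0.41/3.51 = 0.1168.
Total gain g = 0.14932.

0.149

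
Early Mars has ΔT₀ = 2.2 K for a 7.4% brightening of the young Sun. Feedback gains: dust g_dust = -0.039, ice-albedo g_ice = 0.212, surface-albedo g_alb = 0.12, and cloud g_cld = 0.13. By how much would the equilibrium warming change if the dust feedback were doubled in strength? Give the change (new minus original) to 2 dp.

-0.24 K

Original: g = 0.423, ΔT = 2.2/(1−0.423) = 3.8128 K.
With doubled dust: g' = 0.384, ΔT' = 2.2/(1−0.384) = 3.5714 K.
Change = 3.5714 − 3.8128 = -0.24 K.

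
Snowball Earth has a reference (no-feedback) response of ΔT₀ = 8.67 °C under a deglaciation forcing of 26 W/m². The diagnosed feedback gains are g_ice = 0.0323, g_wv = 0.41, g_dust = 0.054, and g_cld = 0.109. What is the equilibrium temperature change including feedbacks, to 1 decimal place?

Total gain g = 0.0323 + 0.41 + 0.054 + 0.109 = 0.6053.
Amplification A = 1/(1 − 0.6053) = 2.534.
ΔT = 8.67 × 2.534 = 22.0 °C.

22.0 °C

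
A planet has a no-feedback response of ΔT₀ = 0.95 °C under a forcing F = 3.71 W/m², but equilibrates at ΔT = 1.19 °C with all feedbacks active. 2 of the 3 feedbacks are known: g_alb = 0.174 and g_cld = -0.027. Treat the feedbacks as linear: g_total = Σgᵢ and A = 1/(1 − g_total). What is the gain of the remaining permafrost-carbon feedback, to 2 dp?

Amplification A = ΔT/ΔT₀ = 1.19/0.95 = 1.253.
Total gain g = 1 − 1/A = 1 − 1/1.253 = 0.2019.
Known gains sum to 0.174 − 0.027 = 0.147.
g_pf = 0.2019 − 0.147 = 0.05.

0.05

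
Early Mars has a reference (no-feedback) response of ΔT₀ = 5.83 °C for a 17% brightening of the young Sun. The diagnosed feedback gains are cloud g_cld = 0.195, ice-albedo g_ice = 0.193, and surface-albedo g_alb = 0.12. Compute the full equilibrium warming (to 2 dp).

11.85 °C

Total gain g = 0.195 + 0.193 + 0.12 = 0.508.
Amplification A = 1/(1 − 0.508) = 2.033.
ΔT = 5.83 × 2.033 = 11.85 °C.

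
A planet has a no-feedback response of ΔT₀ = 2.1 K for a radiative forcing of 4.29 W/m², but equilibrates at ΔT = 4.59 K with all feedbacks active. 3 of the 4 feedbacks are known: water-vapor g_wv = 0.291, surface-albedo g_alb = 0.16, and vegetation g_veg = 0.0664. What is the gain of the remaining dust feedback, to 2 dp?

0.03

Amplification A = ΔT/ΔT₀ = 4.59/2.1 = 2.186.
Total gain g = 1 − 1/A = 1 − 1/2.186 = 0.5425.
Known gains sum to 0.291 + 0.16 + 0.0664 = 0.5174.
g_dust = 0.5425 − 0.5174 = 0.03.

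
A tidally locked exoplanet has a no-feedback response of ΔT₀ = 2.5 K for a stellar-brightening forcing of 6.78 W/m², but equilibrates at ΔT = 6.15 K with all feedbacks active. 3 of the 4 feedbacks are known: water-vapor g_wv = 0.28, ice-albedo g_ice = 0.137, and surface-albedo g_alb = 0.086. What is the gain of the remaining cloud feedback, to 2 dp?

Amplification A = ΔT/ΔT₀ = 6.15/2.5 = 2.46.
Total gain g = 1 − 1/A = 1 − 1/2.46 = 0.5935.
Known gains sum to 0.28 + 0.137 + 0.086 = 0.503.
g_cld = 0.5935 − 0.503 = 0.09.

0.09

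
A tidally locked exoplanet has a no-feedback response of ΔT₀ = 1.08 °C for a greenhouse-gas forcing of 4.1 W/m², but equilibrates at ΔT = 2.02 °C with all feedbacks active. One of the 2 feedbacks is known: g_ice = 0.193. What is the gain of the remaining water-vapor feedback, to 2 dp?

0.27

Amplification A = ΔT/ΔT₀ = 2.02/1.08 = 1.87.
Total gain g = 1 − 1/A = 1 − 1/1.87 = 0.4652.
The known gain is 0.193.
g_wv = 0.4652 − 0.193 = 0.27.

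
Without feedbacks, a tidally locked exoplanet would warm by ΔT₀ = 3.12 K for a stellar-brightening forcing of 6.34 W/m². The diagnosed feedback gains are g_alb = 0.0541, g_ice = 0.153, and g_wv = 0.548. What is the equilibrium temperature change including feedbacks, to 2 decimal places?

12.74 K

Total gain g = 0.0541 + 0.153 + 0.548 = 0.7551.
Amplification A = 1/(1 − 0.7551) = 4.083.
ΔT = 3.12 × 4.083 = 12.74 K.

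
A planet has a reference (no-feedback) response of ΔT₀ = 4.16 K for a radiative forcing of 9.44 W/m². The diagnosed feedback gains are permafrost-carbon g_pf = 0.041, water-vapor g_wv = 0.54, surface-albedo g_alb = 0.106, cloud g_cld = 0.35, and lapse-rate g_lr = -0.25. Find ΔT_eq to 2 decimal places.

Total gain g = 0.041 + 0.54 + 0.106 + 0.35 − 0.25 = 0.787.
Amplification A = 1/(1 − 0.787) = 4.695.
ΔT = 4.16 × 4.695 = 19.53 K.

19.53 K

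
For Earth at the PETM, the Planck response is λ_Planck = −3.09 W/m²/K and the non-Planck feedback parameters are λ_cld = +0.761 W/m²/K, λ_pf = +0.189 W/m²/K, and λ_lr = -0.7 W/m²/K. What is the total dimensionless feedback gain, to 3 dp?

Convert to gains: g_cld = 0.761/3.09 = 0.2463; g_pf = 0.189/3.09 = 0.06117; g_lr = -0.7/3.09 = -0.2265.
Total gain g = 0.08097.

0.081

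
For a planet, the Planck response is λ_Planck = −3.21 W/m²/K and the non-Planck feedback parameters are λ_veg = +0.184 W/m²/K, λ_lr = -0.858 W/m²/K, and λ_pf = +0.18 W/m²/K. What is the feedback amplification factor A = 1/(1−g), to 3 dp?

Convert to gains: g_veg = 0.184/3.21 = 0.05732; g_lr = -0.858/3.21 = -0.2673; g_pf = 0.18/3.21 = 0.05607.
Total gain g = -0.15391.
A = 1/(1 + 0.15391) = 0.867.

0.867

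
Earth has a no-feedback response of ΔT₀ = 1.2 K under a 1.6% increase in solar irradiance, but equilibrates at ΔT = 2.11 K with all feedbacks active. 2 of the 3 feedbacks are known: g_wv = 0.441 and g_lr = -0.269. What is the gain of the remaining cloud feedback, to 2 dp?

Amplification A = ΔT/ΔT₀ = 2.11/1.2 = 1.758.
Total gain g = 1 − 1/A = 1 − 1/1.758 = 0.4312.
Known gains sum to 0.441 − 0.269 = 0.172.
g_cld = 0.4312 − 0.172 = 0.26.

0.26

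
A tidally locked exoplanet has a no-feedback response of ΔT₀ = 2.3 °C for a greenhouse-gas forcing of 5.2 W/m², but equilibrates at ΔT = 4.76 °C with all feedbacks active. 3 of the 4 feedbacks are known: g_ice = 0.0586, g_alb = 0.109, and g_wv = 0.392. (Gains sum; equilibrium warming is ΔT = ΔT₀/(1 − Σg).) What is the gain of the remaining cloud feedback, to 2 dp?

-0.04

Amplification A = ΔT/ΔT₀ = 4.76/2.3 = 2.07.
Total gain g = 1 − 1/A = 1 − 1/2.07 = 0.5169.
Known gains sum to 0.0586 + 0.109 + 0.392 = 0.5596.
g_cld = 0.5169 − 0.5596 = -0.04.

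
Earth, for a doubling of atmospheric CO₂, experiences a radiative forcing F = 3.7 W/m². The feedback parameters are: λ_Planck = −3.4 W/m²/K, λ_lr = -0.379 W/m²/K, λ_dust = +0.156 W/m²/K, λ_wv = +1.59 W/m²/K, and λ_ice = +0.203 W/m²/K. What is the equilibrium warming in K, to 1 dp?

Net feedback parameter λ = (−3.4) + (-0.379) + (+0.156) + (+1.59) + (+0.203) = -1.83 W/m²/K.
ΔT = −F/λ = −3.7/(-1.83) = 2.0 K.

2.0 K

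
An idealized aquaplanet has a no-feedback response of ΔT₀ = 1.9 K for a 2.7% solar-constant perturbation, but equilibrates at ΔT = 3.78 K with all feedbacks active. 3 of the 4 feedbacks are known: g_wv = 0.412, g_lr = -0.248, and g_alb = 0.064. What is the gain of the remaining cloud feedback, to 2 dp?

Amplification A = ΔT/ΔT₀ = 3.78/1.9 = 1.989.
Total gain g = 1 − 1/A = 1 − 1/1.989 = 0.4972.
Known gains sum to 0.412 − 0.248 + 0.064 = 0.228.
g_cld = 0.4972 − 0.228 = 0.27.

0.27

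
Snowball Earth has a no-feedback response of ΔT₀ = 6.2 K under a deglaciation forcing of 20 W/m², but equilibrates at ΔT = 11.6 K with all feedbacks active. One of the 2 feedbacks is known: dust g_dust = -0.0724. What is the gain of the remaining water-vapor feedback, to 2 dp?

0.54

Amplification A = ΔT/ΔT₀ = 11.6/6.2 = 1.871.
Total gain g = 1 − 1/A = 1 − 1/1.871 = 0.4655.
The known gain is -0.0724.
g_wv = 0.4655 + 0.0724 = 0.54.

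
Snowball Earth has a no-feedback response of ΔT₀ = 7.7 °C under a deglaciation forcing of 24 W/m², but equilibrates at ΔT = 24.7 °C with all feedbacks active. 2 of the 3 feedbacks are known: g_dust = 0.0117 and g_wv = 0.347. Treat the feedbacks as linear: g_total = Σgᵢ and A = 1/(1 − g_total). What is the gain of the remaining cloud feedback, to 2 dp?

0.33

Amplification A = ΔT/ΔT₀ = 24.7/7.7 = 3.208.
Total gain g = 1 − 1/A = 1 − 1/3.208 = 0.6883.
Known gains sum to 0.0117 + 0.347 = 0.3587.
g_cld = 0.6883 − 0.3587 = 0.33.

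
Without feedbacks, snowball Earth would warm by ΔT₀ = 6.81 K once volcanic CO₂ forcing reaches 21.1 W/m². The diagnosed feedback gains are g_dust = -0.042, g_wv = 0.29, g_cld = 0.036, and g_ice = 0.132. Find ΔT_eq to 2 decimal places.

11.66 K

Total gain g = -0.042 + 0.29 + 0.036 + 0.132 = 0.416.
Amplification A = 1/(1 − 0.416) = 1.712.
ΔT = 6.81 × 1.712 = 11.66 K.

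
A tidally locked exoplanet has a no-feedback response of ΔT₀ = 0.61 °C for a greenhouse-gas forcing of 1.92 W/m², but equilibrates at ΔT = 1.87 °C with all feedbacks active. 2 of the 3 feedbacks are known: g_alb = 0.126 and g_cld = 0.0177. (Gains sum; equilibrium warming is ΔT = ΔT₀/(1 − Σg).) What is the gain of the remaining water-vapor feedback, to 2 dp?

0.53

Amplification A = ΔT/ΔT₀ = 1.87/0.61 = 3.066.
Total gain g = 1 − 1/A = 1 − 1/3.066 = 0.6738.
Known gains sum to 0.126 + 0.0177 = 0.1437.
g_wv = 0.6738 − 0.1437 = 0.53.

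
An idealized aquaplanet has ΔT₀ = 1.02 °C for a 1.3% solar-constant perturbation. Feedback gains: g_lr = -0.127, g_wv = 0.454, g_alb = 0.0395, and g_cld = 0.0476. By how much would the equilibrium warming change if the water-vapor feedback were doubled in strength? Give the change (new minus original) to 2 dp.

Original: g = 0.4141, ΔT = 1.02/(1−0.4141) = 1.7409 °C.
With doubled water-vapor: g' = 0.8681, ΔT' = 1.02/(1−0.8681) = 7.7331 °C.
Change = 7.7331 − 1.7409 = 5.99 °C.

5.99 °C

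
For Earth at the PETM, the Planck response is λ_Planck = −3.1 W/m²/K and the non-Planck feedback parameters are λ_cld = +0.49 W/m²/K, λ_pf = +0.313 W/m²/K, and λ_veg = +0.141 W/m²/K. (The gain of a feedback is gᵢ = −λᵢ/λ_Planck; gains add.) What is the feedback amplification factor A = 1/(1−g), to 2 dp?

Convert to gains: g_cld = 0.49/3.1 = 0.1581; g_pf = 0.313/3.1 = 0.101; g_veg = 0.141/3.1 = 0.04548.
Total gain g = 0.30458.
A = 1/(1 − 0.30458) = 1.44.

1.44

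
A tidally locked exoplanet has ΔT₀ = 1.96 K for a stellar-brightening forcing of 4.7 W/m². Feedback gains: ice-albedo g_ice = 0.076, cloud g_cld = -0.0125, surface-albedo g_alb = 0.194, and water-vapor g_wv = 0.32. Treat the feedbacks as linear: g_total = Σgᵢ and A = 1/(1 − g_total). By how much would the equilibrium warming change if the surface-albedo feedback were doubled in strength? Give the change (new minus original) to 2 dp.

3.94 K

Original: g = 0.5775, ΔT = 1.96/(1−0.5775) = 4.6391 K.
With doubled surface-albedo: g' = 0.7715, ΔT' = 1.96/(1−0.7715) = 8.5777 K.
Change = 8.5777 − 4.6391 = 3.94 K.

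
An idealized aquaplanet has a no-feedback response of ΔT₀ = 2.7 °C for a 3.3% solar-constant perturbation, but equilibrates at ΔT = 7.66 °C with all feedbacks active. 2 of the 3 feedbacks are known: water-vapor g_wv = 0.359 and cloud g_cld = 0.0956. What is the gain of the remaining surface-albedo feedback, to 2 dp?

Amplification A = ΔT/ΔT₀ = 7.66/2.7 = 2.837.
Total gain g = 1 − 1/A = 1 − 1/2.837 = 0.6475.
Known gains sum to 0.359 + 0.0956 = 0.4546.
g_alb = 0.6475 − 0.4546 = 0.19.

0.19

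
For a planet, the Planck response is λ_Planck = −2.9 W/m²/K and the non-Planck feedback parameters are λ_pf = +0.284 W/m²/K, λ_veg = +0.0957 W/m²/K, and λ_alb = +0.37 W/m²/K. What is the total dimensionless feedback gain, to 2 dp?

Convert to gains: g_pf = 0.284/2.9 = 0.09793; g_veg = 0.0957/2.9 = 0.033; g_alb = 0.37/2.9 = 0.1276.
Total gain g = 0.25853.

0.26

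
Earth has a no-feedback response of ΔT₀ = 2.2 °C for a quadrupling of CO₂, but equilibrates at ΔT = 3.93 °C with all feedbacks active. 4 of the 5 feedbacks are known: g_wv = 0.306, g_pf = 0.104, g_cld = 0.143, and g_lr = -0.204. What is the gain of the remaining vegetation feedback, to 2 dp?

0.09

Amplification A = ΔT/ΔT₀ = 3.93/2.2 = 1.786.
Total gain g = 1 − 1/A = 1 − 1/1.786 = 0.4401.
Known gains sum to 0.306 + 0.104 + 0.143 − 0.204 = 0.349.
g_veg = 0.4401 − 0.349 = 0.09.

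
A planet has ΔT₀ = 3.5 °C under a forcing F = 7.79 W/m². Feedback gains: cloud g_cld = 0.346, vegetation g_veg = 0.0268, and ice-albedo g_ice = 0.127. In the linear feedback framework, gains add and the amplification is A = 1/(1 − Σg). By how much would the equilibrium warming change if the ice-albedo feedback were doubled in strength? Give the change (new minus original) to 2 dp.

Original: g = 0.4998, ΔT = 3.5/(1−0.4998) = 6.9972 °C.
With doubled ice-albedo: g' = 0.6268, ΔT' = 3.5/(1−0.6268) = 9.3783 °C.
Change = 9.3783 − 6.9972 = 2.38 °C.

2.38 °C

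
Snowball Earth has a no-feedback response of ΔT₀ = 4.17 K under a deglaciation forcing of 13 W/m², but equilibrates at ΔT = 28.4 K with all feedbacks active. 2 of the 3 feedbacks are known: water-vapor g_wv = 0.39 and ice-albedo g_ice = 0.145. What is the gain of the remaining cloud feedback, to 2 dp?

0.32

Amplification A = ΔT/ΔT₀ = 28.4/4.17 = 6.811.
Total gain g = 1 − 1/A = 1 − 1/6.811 = 0.8532.
Known gains sum to 0.39 + 0.145 = 0.535.
g_cld = 0.8532 − 0.535 = 0.32.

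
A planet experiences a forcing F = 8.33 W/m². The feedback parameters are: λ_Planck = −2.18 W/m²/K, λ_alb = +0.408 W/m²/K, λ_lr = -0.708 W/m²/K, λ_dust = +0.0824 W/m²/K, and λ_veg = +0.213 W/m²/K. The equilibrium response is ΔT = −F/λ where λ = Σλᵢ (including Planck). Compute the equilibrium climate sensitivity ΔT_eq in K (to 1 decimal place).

Net feedback parameter λ = (−2.18) + (+0.408) + (-0.708) + (+0.0824) + (+0.213) = -2.1846 W/m²/K.
ΔT = −F/λ = −8.33/(-2.1846) = 3.8 K.

3.8 K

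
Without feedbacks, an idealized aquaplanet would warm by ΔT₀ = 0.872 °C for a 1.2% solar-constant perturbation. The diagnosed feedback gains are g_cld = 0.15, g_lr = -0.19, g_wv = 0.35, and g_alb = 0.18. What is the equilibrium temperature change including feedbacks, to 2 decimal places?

1.71 °C

Total gain g = 0.15 − 0.19 + 0.35 + 0.18 = 0.49.
Amplification A = 1/(1 − 0.49) = 1.961.
ΔT = 0.872 × 1.961 = 1.71 °C.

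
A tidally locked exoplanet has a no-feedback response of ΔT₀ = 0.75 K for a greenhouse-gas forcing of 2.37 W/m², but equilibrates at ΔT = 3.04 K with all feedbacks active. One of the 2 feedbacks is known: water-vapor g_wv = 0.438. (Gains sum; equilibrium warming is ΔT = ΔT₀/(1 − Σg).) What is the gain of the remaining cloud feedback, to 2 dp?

0.32

Amplification A = ΔT/ΔT₀ = 3.04/0.75 = 4.053.
Total gain g = 1 − 1/A = 1 − 1/4.053 = 0.7533.
The known gain is 0.438.
g_cld = 0.7533 − 0.438 = 0.32.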